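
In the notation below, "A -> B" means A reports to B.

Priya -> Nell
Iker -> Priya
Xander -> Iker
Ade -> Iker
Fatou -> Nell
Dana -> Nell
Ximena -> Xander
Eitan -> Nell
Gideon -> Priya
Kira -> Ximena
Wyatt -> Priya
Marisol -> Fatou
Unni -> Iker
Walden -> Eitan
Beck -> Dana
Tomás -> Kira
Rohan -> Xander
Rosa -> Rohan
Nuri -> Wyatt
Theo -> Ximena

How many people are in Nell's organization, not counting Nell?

Nell directly manages Priya, Fatou, Dana, Eitan. Under Priya: Wyatt, Nuri, Gideon, Iker, Unni, Ade, Xander, Rohan, Rosa, Ximena, Theo, Kira, Tomás (13). Under Fatou: Marisol (1). Under Dana: Beck (1). Under Eitan: Walden (1). So Nell's organization is 4 direct reports plus everyone under them: 14 + 2 + 2 + 2 = 20.

20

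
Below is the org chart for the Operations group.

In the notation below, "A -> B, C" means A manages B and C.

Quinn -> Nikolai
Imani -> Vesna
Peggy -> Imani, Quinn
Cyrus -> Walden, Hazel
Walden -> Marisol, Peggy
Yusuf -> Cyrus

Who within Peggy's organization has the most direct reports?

Direct-report counts within Peggy's organization: Peggy has 2; Quinn has 1; Imani has 1. The largest is 2, held by Peggy.

Peggy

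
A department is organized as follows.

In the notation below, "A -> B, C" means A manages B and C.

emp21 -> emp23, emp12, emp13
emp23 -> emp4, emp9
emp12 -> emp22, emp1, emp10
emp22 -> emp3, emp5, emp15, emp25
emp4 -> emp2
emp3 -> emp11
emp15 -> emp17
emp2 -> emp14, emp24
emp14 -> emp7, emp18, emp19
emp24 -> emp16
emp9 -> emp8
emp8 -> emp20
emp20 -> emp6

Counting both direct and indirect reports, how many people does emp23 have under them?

12

emp23 directly manages emp4, emp9. Under emp4: emp2, emp24, emp16, emp14, emp19, emp18, emp7 (7). Under emp9: emp8, emp20, emp6 (3). So emp23's organization is 2 direct reports plus everyone under them: 8 + 4 = 12.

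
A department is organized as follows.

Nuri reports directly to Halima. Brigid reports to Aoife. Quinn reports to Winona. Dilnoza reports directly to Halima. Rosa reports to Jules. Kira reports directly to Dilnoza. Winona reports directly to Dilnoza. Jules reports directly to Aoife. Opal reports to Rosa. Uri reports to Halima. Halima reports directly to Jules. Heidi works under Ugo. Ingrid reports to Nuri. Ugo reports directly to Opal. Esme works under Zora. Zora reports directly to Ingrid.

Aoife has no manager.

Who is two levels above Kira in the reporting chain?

Halima

Kira reports to Dilnoza, and Dilnoza reports to Halima. So Kira's skip-level manager is Halima.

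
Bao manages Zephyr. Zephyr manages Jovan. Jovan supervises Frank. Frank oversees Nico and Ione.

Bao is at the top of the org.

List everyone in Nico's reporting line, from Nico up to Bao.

Nico reports to Frank. Frank reports to Jovan. Jovan reports to Zephyr. Zephyr reports to Bao. Bao is at the top.

Nico -> Frank -> Jovan -> Zephyr -> Bao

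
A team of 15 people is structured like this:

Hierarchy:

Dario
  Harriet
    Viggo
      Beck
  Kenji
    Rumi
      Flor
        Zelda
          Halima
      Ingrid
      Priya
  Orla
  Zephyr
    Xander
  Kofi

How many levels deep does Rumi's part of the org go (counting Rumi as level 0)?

3

The longest chain under Rumi runs Rumi → Flor → Zelda → Halima, which is 3 levels below Rumi.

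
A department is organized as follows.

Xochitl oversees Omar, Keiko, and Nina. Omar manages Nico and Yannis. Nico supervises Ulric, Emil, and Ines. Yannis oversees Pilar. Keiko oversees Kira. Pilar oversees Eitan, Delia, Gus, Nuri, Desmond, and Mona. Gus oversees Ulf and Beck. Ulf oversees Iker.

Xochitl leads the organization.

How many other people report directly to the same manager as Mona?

5

Mona reports to Pilar. Pilar's other direct reports are Eitan, Delia, Gus, Nuri, Desmond — 5 peers.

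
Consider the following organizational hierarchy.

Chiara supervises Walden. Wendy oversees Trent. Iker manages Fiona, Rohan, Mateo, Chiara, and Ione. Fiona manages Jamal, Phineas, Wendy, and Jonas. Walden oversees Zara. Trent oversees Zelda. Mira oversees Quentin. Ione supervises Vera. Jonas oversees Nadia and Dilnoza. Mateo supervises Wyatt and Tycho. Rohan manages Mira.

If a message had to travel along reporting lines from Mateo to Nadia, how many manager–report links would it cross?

Mateo is 1 level below Iker, and Nadia is 3 levels below Iker (their lowest common manager). The shortest path runs up from Mateo to Iker and back down to Nadia: 1 + 3 = 4 links.

4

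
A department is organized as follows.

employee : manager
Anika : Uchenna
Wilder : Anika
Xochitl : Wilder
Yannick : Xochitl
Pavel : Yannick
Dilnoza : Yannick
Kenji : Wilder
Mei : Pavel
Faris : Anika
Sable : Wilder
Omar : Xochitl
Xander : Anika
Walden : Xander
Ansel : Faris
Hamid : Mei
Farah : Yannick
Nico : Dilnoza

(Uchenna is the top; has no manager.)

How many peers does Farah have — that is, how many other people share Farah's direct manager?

Farah reports to Yannick. Yannick's other direct reports are Pavel, Dilnoza — 2 peers.

2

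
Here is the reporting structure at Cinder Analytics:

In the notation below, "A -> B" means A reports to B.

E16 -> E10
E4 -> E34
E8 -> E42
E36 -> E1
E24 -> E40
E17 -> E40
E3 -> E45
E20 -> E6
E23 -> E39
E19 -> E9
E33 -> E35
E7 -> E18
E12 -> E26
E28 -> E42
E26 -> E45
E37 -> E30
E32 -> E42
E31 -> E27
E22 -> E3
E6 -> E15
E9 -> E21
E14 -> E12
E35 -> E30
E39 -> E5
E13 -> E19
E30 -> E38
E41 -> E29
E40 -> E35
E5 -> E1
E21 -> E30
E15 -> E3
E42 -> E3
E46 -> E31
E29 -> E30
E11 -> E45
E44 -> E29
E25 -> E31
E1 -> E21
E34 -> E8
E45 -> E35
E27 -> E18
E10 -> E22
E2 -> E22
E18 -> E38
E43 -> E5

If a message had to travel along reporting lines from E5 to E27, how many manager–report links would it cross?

E5 is 4 levels below E38, and E27 is 2 levels below E38 (their lowest common manager). The shortest path runs up from E5 to E38 and back down to E27: 4 + 2 = 6 links.

6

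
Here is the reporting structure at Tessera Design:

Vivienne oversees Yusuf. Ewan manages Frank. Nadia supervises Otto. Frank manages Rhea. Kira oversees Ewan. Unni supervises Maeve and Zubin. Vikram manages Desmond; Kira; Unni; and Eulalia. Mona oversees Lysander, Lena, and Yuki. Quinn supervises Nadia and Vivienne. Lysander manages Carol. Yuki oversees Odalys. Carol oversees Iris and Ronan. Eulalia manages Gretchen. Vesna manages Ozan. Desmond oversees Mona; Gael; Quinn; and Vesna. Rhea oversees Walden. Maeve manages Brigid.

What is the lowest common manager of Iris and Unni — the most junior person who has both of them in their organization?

Iris's chain of managers is Carol, Lysander, Mona, Desmond, Vikram. Unni's chain of managers is Vikram. The first manager that appears in both chains is Vikram.

Vikram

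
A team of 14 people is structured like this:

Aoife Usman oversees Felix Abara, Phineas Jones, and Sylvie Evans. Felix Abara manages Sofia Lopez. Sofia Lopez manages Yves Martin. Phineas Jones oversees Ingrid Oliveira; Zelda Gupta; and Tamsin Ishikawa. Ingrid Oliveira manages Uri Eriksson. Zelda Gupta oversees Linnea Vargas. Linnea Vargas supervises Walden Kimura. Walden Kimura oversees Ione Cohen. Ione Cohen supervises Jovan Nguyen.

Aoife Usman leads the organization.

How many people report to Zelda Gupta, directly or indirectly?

Zelda Gupta directly manages Linnea Vargas. Under Linnea Vargas: Walden Kimura, Ione Cohen, Jovan Nguyen (3). That's 4 in total.

4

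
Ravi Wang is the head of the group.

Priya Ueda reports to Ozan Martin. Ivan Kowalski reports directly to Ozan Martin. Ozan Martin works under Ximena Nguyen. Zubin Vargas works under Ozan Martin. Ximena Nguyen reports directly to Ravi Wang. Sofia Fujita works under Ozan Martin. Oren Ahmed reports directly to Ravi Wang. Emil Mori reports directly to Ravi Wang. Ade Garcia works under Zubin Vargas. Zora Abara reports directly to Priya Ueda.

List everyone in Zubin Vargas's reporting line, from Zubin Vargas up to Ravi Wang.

Zubin Vargas reports to Ozan Martin. Ozan Martin reports to Ximena Nguyen. Ximena Nguyen reports to Ravi Wang. Ravi Wang is at the top.

Zubin Vargas -> Ozan Martin -> Ximena Nguyen -> Ravi Wang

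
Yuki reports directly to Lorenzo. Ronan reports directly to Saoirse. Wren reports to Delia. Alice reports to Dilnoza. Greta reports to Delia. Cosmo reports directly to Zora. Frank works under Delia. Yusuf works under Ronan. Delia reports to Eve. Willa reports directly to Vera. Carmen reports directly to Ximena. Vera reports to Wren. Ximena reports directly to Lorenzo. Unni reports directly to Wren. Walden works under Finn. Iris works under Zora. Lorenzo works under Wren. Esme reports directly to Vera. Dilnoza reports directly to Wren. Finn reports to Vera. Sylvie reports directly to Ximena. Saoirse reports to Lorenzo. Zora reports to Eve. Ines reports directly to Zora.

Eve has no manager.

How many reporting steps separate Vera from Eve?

3

Chain from Vera up to Eve: Vera → Wren → Delia → Eve. That is 3 steps up, so Vera is 3 levels below Eve.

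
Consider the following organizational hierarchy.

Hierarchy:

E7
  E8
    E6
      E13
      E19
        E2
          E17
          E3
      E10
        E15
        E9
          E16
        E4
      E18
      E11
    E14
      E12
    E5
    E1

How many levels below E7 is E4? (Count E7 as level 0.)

Chain from E4 up to E7: E4 → E10 → E6 → E8 → E7. That is 4 steps up, so E4 is 4 levels below E7.

4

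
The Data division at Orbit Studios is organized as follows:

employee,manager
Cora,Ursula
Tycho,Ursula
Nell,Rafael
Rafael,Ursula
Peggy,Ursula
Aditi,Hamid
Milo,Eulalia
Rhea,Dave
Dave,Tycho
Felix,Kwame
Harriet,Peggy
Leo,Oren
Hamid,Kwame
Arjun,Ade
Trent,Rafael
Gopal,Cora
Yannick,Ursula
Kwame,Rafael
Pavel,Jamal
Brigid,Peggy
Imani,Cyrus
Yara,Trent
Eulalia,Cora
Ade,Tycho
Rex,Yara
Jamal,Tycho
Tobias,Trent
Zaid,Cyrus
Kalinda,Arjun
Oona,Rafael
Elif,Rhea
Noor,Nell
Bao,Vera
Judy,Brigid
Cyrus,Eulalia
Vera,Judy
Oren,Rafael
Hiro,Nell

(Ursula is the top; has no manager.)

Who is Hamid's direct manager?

Hamid reports directly to Kwame.

Kwame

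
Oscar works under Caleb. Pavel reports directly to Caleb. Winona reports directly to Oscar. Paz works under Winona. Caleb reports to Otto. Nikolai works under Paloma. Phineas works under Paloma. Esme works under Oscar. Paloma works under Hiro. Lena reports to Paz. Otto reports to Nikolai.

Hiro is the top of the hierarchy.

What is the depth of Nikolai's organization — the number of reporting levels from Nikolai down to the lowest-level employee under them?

The longest chain under Nikolai runs Nikolai → Otto → Caleb → Oscar → Winona → Paz → Lena, which is 6 levels below Nikolai.

6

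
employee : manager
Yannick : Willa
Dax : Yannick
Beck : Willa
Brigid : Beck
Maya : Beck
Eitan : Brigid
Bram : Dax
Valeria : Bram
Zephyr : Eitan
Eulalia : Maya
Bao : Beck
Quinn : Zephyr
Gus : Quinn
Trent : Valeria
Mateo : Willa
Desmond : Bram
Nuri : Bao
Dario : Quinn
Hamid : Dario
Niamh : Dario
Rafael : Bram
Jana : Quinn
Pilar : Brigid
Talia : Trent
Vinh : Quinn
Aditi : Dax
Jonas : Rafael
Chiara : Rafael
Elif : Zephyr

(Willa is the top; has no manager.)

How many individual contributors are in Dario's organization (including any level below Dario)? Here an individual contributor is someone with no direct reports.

2

The people in Dario's organization with no one reporting to them are Niamh, Hamid. That is 2.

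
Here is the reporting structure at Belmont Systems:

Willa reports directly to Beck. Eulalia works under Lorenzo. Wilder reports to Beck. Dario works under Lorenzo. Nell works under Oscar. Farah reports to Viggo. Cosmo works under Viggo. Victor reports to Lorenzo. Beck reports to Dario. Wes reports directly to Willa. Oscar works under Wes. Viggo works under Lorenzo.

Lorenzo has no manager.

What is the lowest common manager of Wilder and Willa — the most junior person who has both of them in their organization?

Beck

Wilder's chain of managers is Beck, Dario, Lorenzo. Willa's chain of managers is Beck, Dario, Lorenzo. The first manager that appears in both chains is Beck.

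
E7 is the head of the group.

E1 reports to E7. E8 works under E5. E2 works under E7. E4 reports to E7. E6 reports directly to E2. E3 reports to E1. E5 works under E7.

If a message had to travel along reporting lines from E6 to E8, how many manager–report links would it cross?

4

E6 is 2 levels below E7, and E8 is 2 levels below E7 (their lowest common manager). The shortest path runs up from E6 to E7 and back down to E8: 2 + 2 = 4 links.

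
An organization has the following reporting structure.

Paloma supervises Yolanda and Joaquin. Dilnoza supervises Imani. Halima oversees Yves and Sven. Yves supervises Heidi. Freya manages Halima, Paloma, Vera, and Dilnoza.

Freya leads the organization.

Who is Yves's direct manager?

Yves reports directly to Halima.

Halima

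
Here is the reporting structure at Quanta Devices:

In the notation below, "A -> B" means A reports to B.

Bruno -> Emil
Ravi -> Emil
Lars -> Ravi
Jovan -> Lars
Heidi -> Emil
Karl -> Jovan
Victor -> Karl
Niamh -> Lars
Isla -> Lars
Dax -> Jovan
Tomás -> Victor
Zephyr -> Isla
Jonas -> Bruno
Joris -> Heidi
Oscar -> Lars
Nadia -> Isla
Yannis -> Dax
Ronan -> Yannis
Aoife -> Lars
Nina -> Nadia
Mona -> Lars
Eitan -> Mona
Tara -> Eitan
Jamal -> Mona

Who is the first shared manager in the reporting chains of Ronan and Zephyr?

Ronan's chain of managers is Yannis, Dax, Jovan, Lars, Ravi, Emil. Zephyr's chain of managers is Isla, Lars, Ravi, Emil. The first manager that appears in both chains is Lars.

Lars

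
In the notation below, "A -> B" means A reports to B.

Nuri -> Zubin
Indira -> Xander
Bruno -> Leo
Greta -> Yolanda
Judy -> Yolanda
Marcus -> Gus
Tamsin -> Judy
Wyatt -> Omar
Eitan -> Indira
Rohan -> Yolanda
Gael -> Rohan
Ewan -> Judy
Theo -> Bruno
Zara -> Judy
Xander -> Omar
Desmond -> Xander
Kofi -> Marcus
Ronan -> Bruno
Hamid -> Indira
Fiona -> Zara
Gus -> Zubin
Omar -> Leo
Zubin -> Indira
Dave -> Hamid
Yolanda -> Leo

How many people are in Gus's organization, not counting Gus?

Gus directly manages Marcus. Under Marcus: Kofi (1). That's 2 in total.

2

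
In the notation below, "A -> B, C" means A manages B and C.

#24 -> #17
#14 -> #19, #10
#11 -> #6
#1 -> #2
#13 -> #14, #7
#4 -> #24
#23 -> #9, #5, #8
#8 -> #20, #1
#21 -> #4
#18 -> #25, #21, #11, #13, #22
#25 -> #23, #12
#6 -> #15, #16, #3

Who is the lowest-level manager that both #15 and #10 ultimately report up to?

#18

#15's chain of managers is #6, #11, #18. #10's chain of managers is #14, #13, #18. The first manager that appears in both chains is #18.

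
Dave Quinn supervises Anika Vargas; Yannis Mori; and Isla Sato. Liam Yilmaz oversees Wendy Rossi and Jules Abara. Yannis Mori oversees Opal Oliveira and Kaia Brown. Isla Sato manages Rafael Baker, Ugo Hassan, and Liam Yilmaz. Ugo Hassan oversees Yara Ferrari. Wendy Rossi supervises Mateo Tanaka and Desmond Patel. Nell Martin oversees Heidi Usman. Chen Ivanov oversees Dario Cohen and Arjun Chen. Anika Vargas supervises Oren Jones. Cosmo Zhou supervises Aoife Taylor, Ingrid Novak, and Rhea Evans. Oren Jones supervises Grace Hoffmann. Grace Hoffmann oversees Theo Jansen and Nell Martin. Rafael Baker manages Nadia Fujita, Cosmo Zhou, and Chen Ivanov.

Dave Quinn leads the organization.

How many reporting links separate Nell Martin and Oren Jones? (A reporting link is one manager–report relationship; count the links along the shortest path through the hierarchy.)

2

Nell Martin is in Oren Jones's organization: the chain from Nell Martin up to Oren Jones is Nell Martin → Grace Hoffmann → Oren Jones, which is 2 links.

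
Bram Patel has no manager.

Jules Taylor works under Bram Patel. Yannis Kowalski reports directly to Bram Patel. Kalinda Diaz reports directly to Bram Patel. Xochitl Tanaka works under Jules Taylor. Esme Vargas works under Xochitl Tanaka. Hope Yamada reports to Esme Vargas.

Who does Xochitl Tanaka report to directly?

Jules Taylor

Xochitl Tanaka reports directly to Jules Taylor.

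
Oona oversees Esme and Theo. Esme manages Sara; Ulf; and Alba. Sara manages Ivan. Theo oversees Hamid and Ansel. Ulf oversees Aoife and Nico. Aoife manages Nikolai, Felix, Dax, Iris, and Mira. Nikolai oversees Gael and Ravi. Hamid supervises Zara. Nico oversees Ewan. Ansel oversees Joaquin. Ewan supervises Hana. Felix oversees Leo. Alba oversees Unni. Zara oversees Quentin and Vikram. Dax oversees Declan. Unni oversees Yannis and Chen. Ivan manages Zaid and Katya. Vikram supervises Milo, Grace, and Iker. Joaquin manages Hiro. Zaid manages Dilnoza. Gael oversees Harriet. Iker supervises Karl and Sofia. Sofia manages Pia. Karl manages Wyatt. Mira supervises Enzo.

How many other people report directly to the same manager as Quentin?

Quentin reports to Zara. Zara's other direct reports are Vikram — 1 peer.

1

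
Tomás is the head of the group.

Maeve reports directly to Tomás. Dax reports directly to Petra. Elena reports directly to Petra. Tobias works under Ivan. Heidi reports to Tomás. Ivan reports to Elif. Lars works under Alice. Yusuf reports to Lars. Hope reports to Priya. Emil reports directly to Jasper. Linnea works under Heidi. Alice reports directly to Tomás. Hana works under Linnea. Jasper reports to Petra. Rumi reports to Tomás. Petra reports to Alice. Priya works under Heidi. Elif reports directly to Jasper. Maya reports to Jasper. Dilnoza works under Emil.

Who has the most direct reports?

Tomás

Direct-report counts: Tomás has 4; Heidi has 2; Linnea has 1; Priya has 1; Alice has 2; Petra has 3; Jasper has 3; Emil has 1; Elif has 1; Ivan has 1; Lars has 1. The largest is 4, held by Tomás.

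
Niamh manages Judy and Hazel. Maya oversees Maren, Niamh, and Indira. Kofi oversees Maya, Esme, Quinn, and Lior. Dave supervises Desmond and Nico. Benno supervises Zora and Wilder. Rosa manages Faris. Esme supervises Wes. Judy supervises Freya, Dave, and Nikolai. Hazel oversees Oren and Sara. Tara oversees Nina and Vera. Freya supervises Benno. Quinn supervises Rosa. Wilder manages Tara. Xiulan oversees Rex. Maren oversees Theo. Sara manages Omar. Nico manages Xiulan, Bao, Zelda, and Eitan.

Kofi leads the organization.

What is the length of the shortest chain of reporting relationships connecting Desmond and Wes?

Desmond is 5 levels below Kofi, and Wes is 2 levels below Kofi (their lowest common manager). The shortest path runs up from Desmond to Kofi and back down to Wes: 5 + 2 = 7 links.

7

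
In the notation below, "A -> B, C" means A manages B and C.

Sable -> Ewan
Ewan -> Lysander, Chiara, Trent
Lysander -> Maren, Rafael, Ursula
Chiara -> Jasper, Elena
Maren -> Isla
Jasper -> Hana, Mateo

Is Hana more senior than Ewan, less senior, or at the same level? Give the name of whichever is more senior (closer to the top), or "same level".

Ewan

Hana is 4 levels below Sable; Ewan is 1. Ewan is higher.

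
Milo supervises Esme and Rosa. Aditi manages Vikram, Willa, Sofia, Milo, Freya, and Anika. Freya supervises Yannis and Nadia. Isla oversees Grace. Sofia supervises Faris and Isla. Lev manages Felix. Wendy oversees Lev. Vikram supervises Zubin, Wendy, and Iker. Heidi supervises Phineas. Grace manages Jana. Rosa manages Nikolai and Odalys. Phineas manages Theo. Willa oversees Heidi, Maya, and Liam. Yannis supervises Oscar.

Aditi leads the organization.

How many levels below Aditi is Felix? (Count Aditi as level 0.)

Chain from Felix up to Aditi: Felix → Lev → Wendy → Vikram → Aditi. That is 4 steps up, so Felix is 4 levels below Aditi.

4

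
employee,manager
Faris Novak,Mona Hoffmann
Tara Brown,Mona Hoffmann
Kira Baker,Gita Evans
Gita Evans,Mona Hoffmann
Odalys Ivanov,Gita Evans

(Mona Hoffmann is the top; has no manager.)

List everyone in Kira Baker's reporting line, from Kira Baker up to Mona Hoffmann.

Kira Baker reports to Gita Evans. Gita Evans reports to Mona Hoffmann. Mona Hoffmann is at the top.

Kira Baker -> Gita Evans -> Mona Hoffmann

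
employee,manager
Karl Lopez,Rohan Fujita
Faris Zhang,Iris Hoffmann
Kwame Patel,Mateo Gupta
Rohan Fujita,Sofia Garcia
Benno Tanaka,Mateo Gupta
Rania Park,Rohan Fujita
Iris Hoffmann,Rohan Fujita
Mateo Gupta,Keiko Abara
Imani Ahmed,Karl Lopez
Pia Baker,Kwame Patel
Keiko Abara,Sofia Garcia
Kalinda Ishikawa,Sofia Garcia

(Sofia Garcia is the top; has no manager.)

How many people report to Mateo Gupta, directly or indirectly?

Mateo Gupta directly manages Kwame Patel, Benno Tanaka. Under Kwame Patel: Pia Baker (1). Benno Tanaka has no reports. So Mateo Gupta's organization is 2 direct reports plus everyone under them: 2 + 1 = 3.

3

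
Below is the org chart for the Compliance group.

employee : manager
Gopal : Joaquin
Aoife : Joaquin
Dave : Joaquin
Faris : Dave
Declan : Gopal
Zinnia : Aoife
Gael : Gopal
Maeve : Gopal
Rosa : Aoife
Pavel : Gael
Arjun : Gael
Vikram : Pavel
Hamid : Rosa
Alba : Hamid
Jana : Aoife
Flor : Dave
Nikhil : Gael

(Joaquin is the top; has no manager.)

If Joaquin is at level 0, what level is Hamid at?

Chain from Hamid up to Joaquin: Hamid → Rosa → Aoife → Joaquin. That is 3 steps up, so Hamid is 3 levels below Joaquin.

3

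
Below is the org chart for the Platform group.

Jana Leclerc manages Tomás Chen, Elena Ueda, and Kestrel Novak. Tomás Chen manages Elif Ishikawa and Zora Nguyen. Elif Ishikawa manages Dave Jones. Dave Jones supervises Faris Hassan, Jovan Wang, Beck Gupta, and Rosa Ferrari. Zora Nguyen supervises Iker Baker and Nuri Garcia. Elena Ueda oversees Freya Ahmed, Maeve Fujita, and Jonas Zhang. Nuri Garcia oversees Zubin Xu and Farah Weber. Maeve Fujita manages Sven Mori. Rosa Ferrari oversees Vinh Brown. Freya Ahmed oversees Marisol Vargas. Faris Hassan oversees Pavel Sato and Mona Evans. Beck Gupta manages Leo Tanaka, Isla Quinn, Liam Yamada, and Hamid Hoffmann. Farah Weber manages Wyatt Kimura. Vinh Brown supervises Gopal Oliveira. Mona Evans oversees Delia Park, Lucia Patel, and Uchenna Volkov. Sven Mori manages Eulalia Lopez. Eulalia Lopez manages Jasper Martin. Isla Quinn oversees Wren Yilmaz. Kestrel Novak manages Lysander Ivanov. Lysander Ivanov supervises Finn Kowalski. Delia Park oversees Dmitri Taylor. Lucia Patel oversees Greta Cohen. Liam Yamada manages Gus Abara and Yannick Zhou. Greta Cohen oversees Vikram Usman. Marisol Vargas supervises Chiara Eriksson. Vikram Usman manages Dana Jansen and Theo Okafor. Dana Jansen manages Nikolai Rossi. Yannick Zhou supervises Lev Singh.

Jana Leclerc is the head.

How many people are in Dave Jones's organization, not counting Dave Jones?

Dave Jones directly manages Rosa Ferrari, Faris Hassan, Beck Gupta, Jovan Wang. Under Rosa Ferrari: Vinh Brown, Gopal Oliveira (2). Under Faris Hassan: Mona Evans, Uchenna Volkov, Lucia Patel, Greta Cohen, Vikram Usman, Theo Okafor, Dana Jansen, Nikolai Rossi, Delia Park, Dmitri Taylor, Pavel Sato (11). Under Beck Gupta: Hamid Hoffmann, Liam Yamada, Yannick Zhou, Lev Singh, Gus Abara, Isla Quinn, Wren Yilmaz, Leo Tanaka (8). Jovan Wang has no reports. So Dave Jones's organization is 4 direct reports plus everyone under them: 3 + 12 + 9 + 1 = 25.

25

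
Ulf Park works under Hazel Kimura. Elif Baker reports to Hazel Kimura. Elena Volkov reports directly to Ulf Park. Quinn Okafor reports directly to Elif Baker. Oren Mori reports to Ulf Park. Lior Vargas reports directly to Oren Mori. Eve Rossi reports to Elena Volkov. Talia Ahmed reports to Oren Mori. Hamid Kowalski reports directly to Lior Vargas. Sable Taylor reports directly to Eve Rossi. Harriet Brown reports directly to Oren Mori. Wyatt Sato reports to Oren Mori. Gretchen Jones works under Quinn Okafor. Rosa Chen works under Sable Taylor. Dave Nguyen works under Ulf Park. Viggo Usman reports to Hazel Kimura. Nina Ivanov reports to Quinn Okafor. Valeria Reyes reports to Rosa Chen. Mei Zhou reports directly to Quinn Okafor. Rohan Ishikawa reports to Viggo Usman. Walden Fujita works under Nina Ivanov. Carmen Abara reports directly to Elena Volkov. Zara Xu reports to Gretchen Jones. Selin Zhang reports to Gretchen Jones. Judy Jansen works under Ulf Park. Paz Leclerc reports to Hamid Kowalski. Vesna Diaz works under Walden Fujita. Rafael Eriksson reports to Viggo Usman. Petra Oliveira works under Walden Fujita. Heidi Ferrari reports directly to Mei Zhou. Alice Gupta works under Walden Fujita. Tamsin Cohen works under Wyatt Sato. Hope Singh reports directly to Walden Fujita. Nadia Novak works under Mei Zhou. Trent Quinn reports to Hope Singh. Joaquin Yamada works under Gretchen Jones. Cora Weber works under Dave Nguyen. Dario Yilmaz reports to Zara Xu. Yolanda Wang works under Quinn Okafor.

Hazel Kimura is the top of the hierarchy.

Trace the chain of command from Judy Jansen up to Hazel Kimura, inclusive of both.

Judy Jansen -> Ulf Park -> Hazel Kimura

Judy Jansen reports to Ulf Park. Ulf Park reports to Hazel Kimura. Hazel Kimura is at the top.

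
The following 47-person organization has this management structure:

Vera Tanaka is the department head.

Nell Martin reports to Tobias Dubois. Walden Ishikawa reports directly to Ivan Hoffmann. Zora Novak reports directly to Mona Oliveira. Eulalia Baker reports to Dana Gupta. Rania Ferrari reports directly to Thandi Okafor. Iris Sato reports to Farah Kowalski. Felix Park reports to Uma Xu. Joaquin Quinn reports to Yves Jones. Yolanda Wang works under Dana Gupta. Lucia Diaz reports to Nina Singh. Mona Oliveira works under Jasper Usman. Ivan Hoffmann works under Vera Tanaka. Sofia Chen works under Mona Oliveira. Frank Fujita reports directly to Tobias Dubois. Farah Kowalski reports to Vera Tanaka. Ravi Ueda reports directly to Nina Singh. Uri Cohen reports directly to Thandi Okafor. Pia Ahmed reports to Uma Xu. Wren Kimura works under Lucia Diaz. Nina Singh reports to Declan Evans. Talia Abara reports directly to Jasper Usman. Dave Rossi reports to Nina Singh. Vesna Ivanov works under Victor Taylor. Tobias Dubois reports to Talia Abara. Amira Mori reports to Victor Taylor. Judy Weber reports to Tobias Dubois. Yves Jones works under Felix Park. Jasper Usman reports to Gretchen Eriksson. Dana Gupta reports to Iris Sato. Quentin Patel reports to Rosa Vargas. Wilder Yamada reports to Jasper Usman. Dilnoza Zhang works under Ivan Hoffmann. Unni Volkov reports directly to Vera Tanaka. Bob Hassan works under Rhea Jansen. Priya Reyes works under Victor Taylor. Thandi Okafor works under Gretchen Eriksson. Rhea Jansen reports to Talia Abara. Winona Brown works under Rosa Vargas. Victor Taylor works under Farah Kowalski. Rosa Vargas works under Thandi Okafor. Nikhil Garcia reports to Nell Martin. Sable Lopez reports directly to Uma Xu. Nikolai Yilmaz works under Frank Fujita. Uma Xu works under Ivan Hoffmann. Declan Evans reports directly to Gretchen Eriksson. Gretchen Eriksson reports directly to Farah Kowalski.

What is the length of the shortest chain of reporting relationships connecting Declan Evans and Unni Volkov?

4

Declan Evans is 3 levels below Vera Tanaka, and Unni Volkov is 1 level below Vera Tanaka (their lowest common manager). The shortest path runs up from Declan Evans to Vera Tanaka and back down to Unni Volkov: 3 + 1 = 4 links.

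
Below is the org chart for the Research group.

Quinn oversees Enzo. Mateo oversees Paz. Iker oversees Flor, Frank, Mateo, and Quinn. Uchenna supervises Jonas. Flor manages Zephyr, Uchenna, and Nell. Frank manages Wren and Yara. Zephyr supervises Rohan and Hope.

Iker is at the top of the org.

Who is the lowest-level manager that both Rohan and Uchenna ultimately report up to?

Rohan's chain of managers is Zephyr, Flor, Iker. Uchenna's chain of managers is Flor, Iker. The first manager that appears in both chains is Flor.

Flor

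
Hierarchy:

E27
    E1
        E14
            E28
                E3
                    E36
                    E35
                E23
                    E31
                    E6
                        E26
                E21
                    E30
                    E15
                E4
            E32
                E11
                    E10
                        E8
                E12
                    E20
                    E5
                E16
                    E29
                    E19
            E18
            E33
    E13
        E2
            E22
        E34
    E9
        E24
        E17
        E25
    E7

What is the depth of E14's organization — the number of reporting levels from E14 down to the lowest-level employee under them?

4

The longest chain under E14 runs E14 → E32 → E11 → E10 → E8, which is 4 levels below E14.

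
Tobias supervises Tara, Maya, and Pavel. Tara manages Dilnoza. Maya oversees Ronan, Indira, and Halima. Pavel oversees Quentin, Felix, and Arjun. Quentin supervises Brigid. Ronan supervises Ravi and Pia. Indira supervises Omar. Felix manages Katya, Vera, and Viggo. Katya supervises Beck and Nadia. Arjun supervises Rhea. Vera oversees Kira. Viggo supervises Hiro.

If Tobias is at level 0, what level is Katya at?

3

Chain from Katya up to Tobias: Katya → Felix → Pavel → Tobias. That is 3 steps up, so Katya is 3 levels below Tobias.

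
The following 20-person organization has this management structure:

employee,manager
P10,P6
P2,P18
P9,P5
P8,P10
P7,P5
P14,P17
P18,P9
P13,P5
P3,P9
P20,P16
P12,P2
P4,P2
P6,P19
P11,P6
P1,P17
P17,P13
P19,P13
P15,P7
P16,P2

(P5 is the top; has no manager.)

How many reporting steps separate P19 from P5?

Chain from P19 up to P5: P19 → P13 → P5. That is 2 steps up, so P19 is 2 levels below P5.

2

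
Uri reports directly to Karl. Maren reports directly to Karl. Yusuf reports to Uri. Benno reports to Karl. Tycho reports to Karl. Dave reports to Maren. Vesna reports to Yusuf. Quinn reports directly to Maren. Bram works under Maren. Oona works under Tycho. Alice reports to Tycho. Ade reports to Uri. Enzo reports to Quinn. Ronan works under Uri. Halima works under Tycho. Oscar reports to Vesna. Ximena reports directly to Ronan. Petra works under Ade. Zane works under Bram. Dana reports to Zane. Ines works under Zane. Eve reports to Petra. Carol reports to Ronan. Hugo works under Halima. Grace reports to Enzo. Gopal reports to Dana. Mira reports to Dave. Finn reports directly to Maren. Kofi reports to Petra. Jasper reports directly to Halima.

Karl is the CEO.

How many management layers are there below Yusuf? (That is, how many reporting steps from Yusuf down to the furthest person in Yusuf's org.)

2

The longest chain under Yusuf runs Yusuf → Vesna → Oscar, which is 2 levels below Yusuf.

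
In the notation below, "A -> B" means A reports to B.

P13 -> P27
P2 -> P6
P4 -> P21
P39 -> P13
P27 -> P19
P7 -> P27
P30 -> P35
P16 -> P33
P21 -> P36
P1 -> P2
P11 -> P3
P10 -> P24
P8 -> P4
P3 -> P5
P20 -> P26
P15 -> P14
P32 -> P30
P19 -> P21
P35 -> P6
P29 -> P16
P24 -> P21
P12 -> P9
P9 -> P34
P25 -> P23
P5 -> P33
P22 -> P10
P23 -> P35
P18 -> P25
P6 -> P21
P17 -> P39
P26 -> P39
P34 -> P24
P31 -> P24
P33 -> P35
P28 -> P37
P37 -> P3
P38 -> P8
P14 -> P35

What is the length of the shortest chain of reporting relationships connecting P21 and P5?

4

P5 is in P21's organization: the chain from P5 up to P21 is P5 → P33 → P35 → P6 → P21, which is 4 links.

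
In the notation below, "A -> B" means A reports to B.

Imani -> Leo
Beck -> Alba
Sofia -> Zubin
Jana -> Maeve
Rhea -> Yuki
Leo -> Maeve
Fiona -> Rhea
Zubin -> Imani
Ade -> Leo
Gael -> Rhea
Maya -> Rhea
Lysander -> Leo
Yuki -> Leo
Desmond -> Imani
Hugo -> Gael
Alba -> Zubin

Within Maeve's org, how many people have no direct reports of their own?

The people in Maeve's organization with no one reporting to them are Jana, Ade, Lysander, Fiona, Hugo, Maya, Desmond, Sofia, Beck. That is 9.

9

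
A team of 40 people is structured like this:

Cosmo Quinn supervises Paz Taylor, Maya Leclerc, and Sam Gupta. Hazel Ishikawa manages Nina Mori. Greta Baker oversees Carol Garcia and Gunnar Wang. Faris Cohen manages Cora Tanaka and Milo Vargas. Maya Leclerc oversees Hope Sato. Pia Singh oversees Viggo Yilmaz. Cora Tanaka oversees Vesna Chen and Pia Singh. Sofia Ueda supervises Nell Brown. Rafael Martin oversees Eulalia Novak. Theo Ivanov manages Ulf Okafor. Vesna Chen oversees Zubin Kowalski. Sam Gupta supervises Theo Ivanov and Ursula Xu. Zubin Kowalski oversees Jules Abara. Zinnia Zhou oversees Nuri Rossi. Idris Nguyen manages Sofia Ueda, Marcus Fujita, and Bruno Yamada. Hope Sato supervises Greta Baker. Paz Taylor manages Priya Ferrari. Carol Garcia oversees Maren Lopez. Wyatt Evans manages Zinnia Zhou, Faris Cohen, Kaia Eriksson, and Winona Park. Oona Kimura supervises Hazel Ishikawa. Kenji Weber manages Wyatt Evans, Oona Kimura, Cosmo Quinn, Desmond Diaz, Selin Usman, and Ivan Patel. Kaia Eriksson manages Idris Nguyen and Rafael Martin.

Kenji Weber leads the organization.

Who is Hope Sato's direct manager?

Maya Leclerc

Hope Sato reports directly to Maya Leclerc.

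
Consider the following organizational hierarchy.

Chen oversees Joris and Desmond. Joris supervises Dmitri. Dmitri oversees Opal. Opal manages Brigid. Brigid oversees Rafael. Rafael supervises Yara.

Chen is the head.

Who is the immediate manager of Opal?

Dmitri

Opal reports directly to Dmitri.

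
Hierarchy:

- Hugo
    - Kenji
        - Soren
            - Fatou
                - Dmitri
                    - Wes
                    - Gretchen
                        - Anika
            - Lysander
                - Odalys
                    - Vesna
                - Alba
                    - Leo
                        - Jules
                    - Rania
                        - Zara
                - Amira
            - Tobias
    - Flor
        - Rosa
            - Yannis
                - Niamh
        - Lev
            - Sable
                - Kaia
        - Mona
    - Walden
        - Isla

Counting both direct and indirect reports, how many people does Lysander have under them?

8

Lysander directly manages Odalys, Alba, Amira. Under Odalys: Vesna (1). Under Alba: Rania, Zara, Leo, Jules (4). Amira has no reports. So Lysander's organization is 3 direct reports plus everyone under them: 2 + 5 + 1 = 8.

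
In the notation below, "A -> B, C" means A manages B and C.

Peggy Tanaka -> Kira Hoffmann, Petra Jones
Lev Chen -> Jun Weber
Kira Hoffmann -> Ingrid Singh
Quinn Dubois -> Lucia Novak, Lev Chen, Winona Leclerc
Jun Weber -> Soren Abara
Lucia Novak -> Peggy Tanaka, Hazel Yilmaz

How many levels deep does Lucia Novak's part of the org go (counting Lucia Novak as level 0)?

3

The longest chain under Lucia Novak runs Lucia Novak → Peggy Tanaka → Kira Hoffmann → Ingrid Singh, which is 3 levels below Lucia Novak.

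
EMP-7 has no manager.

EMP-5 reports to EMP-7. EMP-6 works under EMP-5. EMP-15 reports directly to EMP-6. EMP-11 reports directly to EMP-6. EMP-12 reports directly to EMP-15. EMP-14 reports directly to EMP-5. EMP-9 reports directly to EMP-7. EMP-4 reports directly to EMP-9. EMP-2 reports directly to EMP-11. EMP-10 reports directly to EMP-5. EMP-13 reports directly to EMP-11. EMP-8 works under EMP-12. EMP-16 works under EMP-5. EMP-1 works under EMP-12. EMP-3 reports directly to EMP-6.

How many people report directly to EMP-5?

EMP-5 directly manages EMP-6, EMP-14, EMP-10, EMP-16. That is 4 direct reports.

4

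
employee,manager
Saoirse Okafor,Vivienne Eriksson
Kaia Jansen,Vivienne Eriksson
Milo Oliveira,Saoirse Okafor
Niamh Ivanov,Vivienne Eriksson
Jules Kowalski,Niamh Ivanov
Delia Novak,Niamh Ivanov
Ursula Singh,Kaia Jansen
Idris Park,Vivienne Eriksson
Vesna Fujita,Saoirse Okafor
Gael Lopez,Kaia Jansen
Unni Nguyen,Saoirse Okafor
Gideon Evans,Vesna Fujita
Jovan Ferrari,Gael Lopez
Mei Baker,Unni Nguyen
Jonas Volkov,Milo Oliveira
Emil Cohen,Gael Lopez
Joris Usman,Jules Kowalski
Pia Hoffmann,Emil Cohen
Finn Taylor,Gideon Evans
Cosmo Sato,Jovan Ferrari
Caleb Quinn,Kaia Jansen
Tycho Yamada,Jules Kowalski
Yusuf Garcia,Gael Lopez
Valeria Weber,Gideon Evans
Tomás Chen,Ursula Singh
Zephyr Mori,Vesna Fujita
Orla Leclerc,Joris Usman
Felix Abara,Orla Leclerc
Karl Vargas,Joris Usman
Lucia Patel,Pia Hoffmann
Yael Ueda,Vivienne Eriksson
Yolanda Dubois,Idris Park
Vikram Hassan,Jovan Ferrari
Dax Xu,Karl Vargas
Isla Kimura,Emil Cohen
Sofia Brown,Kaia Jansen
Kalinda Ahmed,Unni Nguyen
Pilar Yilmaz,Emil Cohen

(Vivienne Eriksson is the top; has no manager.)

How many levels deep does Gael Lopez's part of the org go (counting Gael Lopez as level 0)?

The longest chain under Gael Lopez runs Gael Lopez → Emil Cohen → Pia Hoffmann → Lucia Patel, which is 3 levels below Gael Lopez.

3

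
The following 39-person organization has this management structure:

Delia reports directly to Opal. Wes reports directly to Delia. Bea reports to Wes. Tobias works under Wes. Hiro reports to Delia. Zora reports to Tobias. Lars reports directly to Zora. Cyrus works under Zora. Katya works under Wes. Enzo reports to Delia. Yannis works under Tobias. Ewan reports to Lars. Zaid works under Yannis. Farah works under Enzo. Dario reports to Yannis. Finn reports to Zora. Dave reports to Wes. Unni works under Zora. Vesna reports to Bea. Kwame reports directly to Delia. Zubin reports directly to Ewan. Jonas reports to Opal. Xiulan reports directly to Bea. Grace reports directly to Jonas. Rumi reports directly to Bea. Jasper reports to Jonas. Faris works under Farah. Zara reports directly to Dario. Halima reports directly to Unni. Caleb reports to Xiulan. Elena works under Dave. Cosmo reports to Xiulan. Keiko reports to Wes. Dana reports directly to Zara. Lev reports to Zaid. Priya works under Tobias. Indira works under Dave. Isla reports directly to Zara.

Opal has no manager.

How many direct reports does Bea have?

3

Bea directly manages Vesna, Xiulan, Rumi. That is 3 direct reports.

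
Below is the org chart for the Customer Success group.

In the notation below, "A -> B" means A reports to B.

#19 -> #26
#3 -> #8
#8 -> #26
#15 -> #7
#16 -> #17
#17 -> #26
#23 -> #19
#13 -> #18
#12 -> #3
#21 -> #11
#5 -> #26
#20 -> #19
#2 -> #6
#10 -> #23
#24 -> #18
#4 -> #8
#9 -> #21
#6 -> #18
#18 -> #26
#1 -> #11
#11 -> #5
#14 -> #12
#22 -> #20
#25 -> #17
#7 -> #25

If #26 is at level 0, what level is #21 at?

Chain from #21 up to #26: #21 → #11 → #5 → #26. That is 3 steps up, so #21 is 3 levels below #26.

3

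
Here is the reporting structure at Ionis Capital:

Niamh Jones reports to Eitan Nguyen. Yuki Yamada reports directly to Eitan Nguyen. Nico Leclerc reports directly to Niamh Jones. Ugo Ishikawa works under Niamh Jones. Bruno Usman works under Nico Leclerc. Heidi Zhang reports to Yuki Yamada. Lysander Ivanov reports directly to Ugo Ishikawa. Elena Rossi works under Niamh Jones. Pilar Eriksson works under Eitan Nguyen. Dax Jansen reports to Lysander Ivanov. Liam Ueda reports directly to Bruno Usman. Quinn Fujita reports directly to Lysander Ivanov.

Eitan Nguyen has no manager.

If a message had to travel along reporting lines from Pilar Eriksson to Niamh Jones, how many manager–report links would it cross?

2

Pilar Eriksson is 1 level below Eitan Nguyen, and Niamh Jones is 1 level below Eitan Nguyen (their lowest common manager). The shortest path runs up from Pilar Eriksson to Eitan Nguyen and back down to Niamh Jones: 1 + 1 = 2 links.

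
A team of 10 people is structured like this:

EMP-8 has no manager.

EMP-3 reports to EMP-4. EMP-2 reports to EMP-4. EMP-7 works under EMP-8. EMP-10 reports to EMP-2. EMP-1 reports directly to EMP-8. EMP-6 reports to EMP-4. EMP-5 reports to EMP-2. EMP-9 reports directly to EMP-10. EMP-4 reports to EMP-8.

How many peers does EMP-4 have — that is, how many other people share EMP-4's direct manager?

EMP-4 reports to EMP-8. EMP-8's other direct reports are EMP-1, EMP-7 — 2 peers.

2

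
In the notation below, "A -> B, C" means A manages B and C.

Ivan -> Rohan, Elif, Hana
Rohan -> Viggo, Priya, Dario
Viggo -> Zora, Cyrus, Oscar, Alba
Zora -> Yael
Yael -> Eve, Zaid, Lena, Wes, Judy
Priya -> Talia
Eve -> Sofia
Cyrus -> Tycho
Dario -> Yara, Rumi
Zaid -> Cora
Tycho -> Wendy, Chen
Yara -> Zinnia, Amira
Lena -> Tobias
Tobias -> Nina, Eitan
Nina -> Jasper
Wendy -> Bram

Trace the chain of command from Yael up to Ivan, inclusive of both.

Yael reports to Zora. Zora reports to Viggo. Viggo reports to Rohan. Rohan reports to Ivan. Ivan is at the top.

Yael -> Zora -> Viggo -> Rohan -> Ivan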